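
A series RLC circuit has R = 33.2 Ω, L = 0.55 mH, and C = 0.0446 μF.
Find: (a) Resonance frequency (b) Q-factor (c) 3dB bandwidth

Step 1 — Resonance: ω₀ = 1/√(LC) = 1/√(0.00055·4.46e-08) = 2.019e+05 rad/s.
Step 2 — f₀ = ω₀/(2π) = 3.213e+04 Hz.
Step 3 — Series Q: Q = ω₀L/R = 2.019e+05·0.00055/33.2 = 3.345.
Step 4 — Bandwidth: Δω = ω₀/Q = 6.036e+04 rad/s; BW = Δω/(2π) = 9607 Hz.

(a) f₀ = 3.213e+04 Hz  (b) Q = 3.345  (c) BW = 9607 Hz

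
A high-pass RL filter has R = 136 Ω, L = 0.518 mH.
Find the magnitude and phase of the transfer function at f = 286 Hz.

Step 1 — Angular frequency: ω = 2π·286 = 1797 rad/s.
Step 2 — Transfer function: H(jω) = jωL/(R + jωL).
Step 3 — Numerator jωL = j·0.9308; denominator R + jωL = 136 + j0.9308.
Step 4 — H = 4.684e-05 + j0.006844.
Step 5 — Magnitude: |H| = 0.006844 (-43.3 dB); phase: φ = 89.6°.

|H| = 0.006844 (-43.3 dB), φ = 89.6°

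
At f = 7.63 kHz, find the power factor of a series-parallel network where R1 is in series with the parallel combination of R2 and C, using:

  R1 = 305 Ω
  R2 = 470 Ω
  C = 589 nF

Step 1 — Angular frequency: ω = 2π·f = 2π·7630 = 4.794e+04 rad/s.
Step 2 — Component impedances:
  R1: Z = R = 305 Ω
  R2: Z = R = 470 Ω
  C: Z = 1/(jωC) = -j/(ω·C) = 0 - j35.41 Ω
Step 3 — Parallel branch: R2 || C = 1/(1/R2 + 1/C) = 2.653 - j35.21 Ω.
Step 4 — Series with R1: Z_total = R1 + (R2 || C) = 307.7 - j35.21 Ω = 309.7∠-6.5° Ω.
Step 5 — Power factor: PF = cos(φ) = Re(Z)/|Z| = 307.7/309.7 = 0.9935.
Step 6 — Type: Im(Z) = -35.21 ⇒ leading (phase φ = -6.5°).

PF = 0.9935 (leading, φ = -6.5°)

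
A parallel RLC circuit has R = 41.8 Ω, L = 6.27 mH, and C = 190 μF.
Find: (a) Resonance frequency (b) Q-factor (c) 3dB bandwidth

Step 1 — Resonance: ω₀ = 1/√(LC) = 1/√(0.00627·0.00019) = 916.2 rad/s.
Step 2 — f₀ = ω₀/(2π) = 145.8 Hz.
Step 3 — Parallel Q: Q = R/(ω₀L) = 41.8/(916.2·0.00627) = 7.276.
Step 4 — Bandwidth: Δω = ω₀/Q = 125.9 rad/s; BW = Δω/(2π) = 20.04 Hz.

(a) f₀ = 145.8 Hz  (b) Q = 7.276  (c) BW = 20.04 Hz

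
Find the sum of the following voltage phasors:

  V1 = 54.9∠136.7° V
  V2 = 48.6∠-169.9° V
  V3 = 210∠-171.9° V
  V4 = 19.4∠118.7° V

Step 1 — Convert each phasor to rectangular form:
  V1 = 54.9·(cos(136.7°) + j·sin(136.7°)) = -39.95 + j37.65 V
  V2 = 48.6·(cos(-169.9°) + j·sin(-169.9°)) = -47.85 - j8.523 V
  V3 = 210·(cos(-171.9°) + j·sin(-171.9°)) = -207.9 - j29.59 V
  V4 = 19.4·(cos(118.7°) + j·sin(118.7°)) = -9.316 + j17.02 V
Step 2 — Sum components: V_total = -305 + j16.56 V.
Step 3 — Convert to polar: |V_total| = 305.5 V, ∠V_total = 176.9°.

V_total = 305.5∠176.9° V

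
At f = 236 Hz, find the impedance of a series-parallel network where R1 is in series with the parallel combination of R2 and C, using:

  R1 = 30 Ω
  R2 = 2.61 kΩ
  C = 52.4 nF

Step 1 — Angular frequency: ω = 2π·f = 2π·236 = 1483 rad/s.
Step 2 — Component impedances:
  R1: Z = R = 30 Ω
  R2: Z = R = 2610 Ω
  C: Z = 1/(jωC) = -j/(ω·C) = 0 - j1.287e+04 Ω
Step 3 — Parallel branch: R2 || C = 1/(1/R2 + 1/C) = 2507 - j508.4 Ω.
Step 4 — Series with R1: Z_total = R1 + (R2 || C) = 2537 - j508.4 Ω = 2587∠-11.3° Ω.

Z = 2537 - j508.4 Ω = 2587∠-11.3° Ω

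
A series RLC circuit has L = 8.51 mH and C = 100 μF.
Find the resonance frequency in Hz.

Step 1 — Resonance condition Im(Z)=0 gives ω₀ = 1/√(LC).
Step 2 — ω₀ = 1/√(0.00851·0.0001) = 1084 rad/s.
Step 3 — f₀ = ω₀/(2π) = 172.5 Hz.

f₀ = 172.5 Hz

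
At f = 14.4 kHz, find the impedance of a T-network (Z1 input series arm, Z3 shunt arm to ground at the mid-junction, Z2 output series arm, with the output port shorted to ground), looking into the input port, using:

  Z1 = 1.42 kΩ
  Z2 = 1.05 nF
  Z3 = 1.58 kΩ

Step 1 — Angular frequency: ω = 2π·f = 2π·1.44e+04 = 9.048e+04 rad/s.
Step 2 — Component impedances:
  Z1: Z = R = 1420 Ω
  Z2: Z = 1/(jωC) = -j/(ω·C) = 0 - j1.053e+04 Ω
  Z3: Z = R = 1580 Ω
Step 3 — With the output port shorted to ground, the output series arm Z2 runs from the junction to ground; the shunt arm Z3 also runs from the junction to ground. They appear in parallel: Z3 || Z2 = 1545 - j231.9 Ω.
Step 4 — Series with input arm Z1: Z_in = Z1 + (Z3 || Z2) = 2965 - j231.9 Ω = 2974∠-4.5° Ω.

Z = 2965 - j231.9 Ω = 2974∠-4.5° Ω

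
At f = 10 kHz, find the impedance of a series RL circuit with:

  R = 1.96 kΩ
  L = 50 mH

Step 1 — Angular frequency: ω = 2π·f = 2π·1e+04 = 6.283e+04 rad/s.
Step 2 — Component impedances:
  R: Z = R = 1960 Ω
  L: Z = jωL = j·6.283e+04·0.05 = 0 + j3142 Ω
Step 3 — Series combination: Z_total = R + L = 1960 + j3142 Ω = 3703∠58.0° Ω.

Z = 1960 + j3142 Ω = 3703∠58.0° Ω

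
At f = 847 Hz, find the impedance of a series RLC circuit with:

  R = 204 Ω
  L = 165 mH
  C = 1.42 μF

Step 1 — Angular frequency: ω = 2π·f = 2π·847 = 5322 rad/s.
Step 2 — Component impedances:
  R: Z = R = 204 Ω
  L: Z = jωL = j·5322·0.165 = 0 + j878.1 Ω
  C: Z = 1/(jωC) = -j/(ω·C) = 0 - j132.3 Ω
Step 3 — Series combination: Z_total = R + L + C = 204 + j745.8 Ω = 773.2∠74.7° Ω.

Z = 204 + j745.8 Ω = 773.2∠74.7° Ω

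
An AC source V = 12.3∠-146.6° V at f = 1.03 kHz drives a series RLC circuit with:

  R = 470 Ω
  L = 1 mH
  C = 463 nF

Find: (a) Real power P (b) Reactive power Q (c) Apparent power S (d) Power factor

Step 1 — Angular frequency: ω = 2π·f = 2π·1030 = 6472 rad/s.
Step 2 — Component impedances:
  R: Z = R = 470 Ω
  L: Z = jωL = j·6472·0.001 = 0 + j6.472 Ω
  C: Z = 1/(jωC) = -j/(ω·C) = 0 - j333.7 Ω
Step 3 — Series combination: Z_total = R + L + C = 470 - j327.3 Ω = 572.7∠-34.8° Ω.
Step 4 — Source phasor: V = 12.3∠-146.6° V = -10.27 - j6.771 V.
Step 5 — Current: I = V / Z = -0.007958 - j0.01995 A = 0.02148∠-111.8° A.
Step 6 — Complex power: S = V·I* = 0.2168 - j0.1509 VA.
Step 7 — Real power: P = Re(S) = 0.2168 W.
Step 8 — Reactive power: Q = Im(S) = -0.1509 VAR.
Step 9 — Apparent power: |S| = 0.2642 VA.
Step 10 — Power factor: PF = P/|S| = 0.8207 (leading).

(a) P = 0.2168 W  (b) Q = -0.1509 VAR  (c) S = 0.2642 VA  (d) PF = 0.8207 (leading)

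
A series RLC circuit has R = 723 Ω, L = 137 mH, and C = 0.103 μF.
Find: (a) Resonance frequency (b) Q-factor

Step 1 — Resonance condition Im(Z)=0 gives ω₀ = 1/√(LC).
Step 2 — ω₀ = 1/√(0.137·1.03e-07) = 8418 rad/s.
Step 3 — f₀ = ω₀/(2π) = 1340 Hz.
Step 4 — Series Q: Q = ω₀L/R = 8418·0.137/723 = 1.595.

(a) f₀ = 1340 Hz  (b) Q = 1.595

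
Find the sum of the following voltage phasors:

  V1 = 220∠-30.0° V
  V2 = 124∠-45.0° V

Step 1 — Convert each phasor to rectangular form:
  V1 = 220·(cos(-30.0°) + j·sin(-30.0°)) = 190.5 - j110 V
  V2 = 124·(cos(-45.0°) + j·sin(-45.0°)) = 87.68 - j87.68 V
Step 2 — Sum components: V_total = 278.2 - j197.7 V.
Step 3 — Convert to polar: |V_total| = 341.3 V, ∠V_total = -35.4°.

V_total = 341.3∠-35.4° V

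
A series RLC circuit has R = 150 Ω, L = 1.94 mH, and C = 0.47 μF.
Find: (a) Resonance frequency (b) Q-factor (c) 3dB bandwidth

Step 1 — Resonance condition Im(Z)=0 gives ω₀ = 1/√(LC).
Step 2 — ω₀ = 1/√(0.00194·4.7e-07) = 3.312e+04 rad/s.
Step 3 — f₀ = ω₀/(2π) = 5271 Hz.
Step 4 — Series Q: Q = ω₀L/R = 3.312e+04·0.00194/150 = 0.4283.
Step 5 — 3dB bandwidth: Δω = ω₀/Q = 7.732e+04 rad/s; BW = Δω/(2π) = 1.231e+04 Hz.

(a) f₀ = 5271 Hz  (b) Q = 0.4283  (c) BW = 1.231e+04 Hz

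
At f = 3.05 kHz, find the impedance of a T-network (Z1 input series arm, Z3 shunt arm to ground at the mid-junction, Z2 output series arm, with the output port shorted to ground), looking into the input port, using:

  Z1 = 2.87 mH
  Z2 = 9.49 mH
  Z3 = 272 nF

Step 1 — Angular frequency: ω = 2π·f = 2π·3050 = 1.916e+04 rad/s.
Step 2 — Component impedances:
  Z1: Z = jωL = j·1.916e+04·0.00287 = 0 + j55 Ω
  Z2: Z = jωL = j·1.916e+04·0.00949 = 0 + j181.9 Ω
  Z3: Z = 1/(jωC) = -j/(ω·C) = 0 - j191.8 Ω
Step 3 — With the output port shorted to ground, the output series arm Z2 runs from the junction to ground; the shunt arm Z3 also runs from the junction to ground. They appear in parallel: Z3 || Z2 = 0 + j3495 Ω.
Step 4 — Series with input arm Z1: Z_in = Z1 + (Z3 || Z2) = 0 + j3550 Ω = 3550∠90.0° Ω.

Z = 0 + j3550 Ω = 3550∠90.0° Ω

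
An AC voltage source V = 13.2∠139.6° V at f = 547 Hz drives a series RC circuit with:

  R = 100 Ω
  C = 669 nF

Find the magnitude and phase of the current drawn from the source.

Step 1 — Angular frequency: ω = 2π·f = 2π·547 = 3437 rad/s.
Step 2 — Component impedances:
  R: Z = R = 100 Ω
  C: Z = 1/(jωC) = -j/(ω·C) = 0 - j434.9 Ω
Step 3 — Series combination: Z_total = R + C = 100 - j434.9 Ω = 446.3∠-77.1° Ω.
Step 4 — Source phasor: V = 13.2∠139.6° V = -10.05 + j8.555 V.
Step 5 — Ohm's law: I = V / Z_total = (-10.05 + j8.555) / (100 - j434.9) = -0.02373 - j0.01766 A.
Step 6 — Convert to polar: |I| = 0.02958 A, ∠I = -143.3°.

I = 0.02958∠-143.3° A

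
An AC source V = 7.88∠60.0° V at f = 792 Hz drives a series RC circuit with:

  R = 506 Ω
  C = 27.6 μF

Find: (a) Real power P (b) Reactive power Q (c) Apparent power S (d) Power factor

Step 1 — Angular frequency: ω = 2π·f = 2π·792 = 4976 rad/s.
Step 2 — Component impedances:
  R: Z = R = 506 Ω
  C: Z = 1/(jωC) = -j/(ω·C) = 0 - j7.281 Ω
Step 3 — Series combination: Z_total = R + C = 506 - j7.281 Ω = 506.1∠-0.8° Ω.
Step 4 — Source phasor: V = 7.88∠60.0° V = 3.94 + j6.824 V.
Step 5 — Current: I = V / Z = 0.007591 + j0.0136 A = 0.01557∠60.8° A.
Step 6 — Complex power: S = V·I* = 0.1227 - j0.001765 VA.
Step 7 — Real power: P = Re(S) = 0.1227 W.
Step 8 — Reactive power: Q = Im(S) = -0.001765 VAR.
Step 9 — Apparent power: |S| = 0.1227 VA.
Step 10 — Power factor: PF = P/|S| = 0.9999 (leading).

(a) P = 0.1227 W  (b) Q = -0.001765 VAR  (c) S = 0.1227 VA  (d) PF = 0.9999 (leading)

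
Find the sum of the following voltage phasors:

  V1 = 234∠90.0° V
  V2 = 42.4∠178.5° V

Step 1 — Convert each phasor to rectangular form:
  V1 = 234·(cos(90.0°) + j·sin(90.0°)) = 0 + j234 V
  V2 = 42.4·(cos(178.5°) + j·sin(178.5°)) = -42.39 + j1.11 V
Step 2 — Sum components: V_total = -42.39 + j235.1 V.
Step 3 — Convert to polar: |V_total| = 238.9 V, ∠V_total = 100.2°.

V_total = 238.9∠100.2° V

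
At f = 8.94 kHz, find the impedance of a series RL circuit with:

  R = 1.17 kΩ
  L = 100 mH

Step 1 — Angular frequency: ω = 2π·f = 2π·8940 = 5.617e+04 rad/s.
Step 2 — Component impedances:
  R: Z = R = 1170 Ω
  L: Z = jωL = j·5.617e+04·0.1 = 0 + j5617 Ω
Step 3 — Series combination: Z_total = R + L = 1170 + j5617 Ω = 5738∠78.2° Ω.

Z = 1170 + j5617 Ω = 5738∠78.2° Ω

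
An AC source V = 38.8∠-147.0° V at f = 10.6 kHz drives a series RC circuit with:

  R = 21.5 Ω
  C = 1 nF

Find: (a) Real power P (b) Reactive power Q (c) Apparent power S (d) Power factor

Step 1 — Angular frequency: ω = 2π·f = 2π·1.06e+04 = 6.66e+04 rad/s.
Step 2 — Component impedances:
  R: Z = R = 21.5 Ω
  C: Z = 1/(jωC) = -j/(ω·C) = 0 - j1.501e+04 Ω
Step 3 — Series combination: Z_total = R + C = 21.5 - j1.501e+04 Ω = 1.501e+04∠-89.9° Ω.
Step 4 — Source phasor: V = 38.8∠-147.0° V = -32.54 - j21.13 V.
Step 5 — Current: I = V / Z = 0.001404 - j0.002169 A = 0.002584∠-57.1° A.
Step 6 — Complex power: S = V·I* = 0.0001436 - j0.1003 VA.
Step 7 — Real power: P = Re(S) = 0.0001436 W.
Step 8 — Reactive power: Q = Im(S) = -0.1003 VAR.
Step 9 — Apparent power: |S| = 0.1003 VA.
Step 10 — Power factor: PF = P/|S| = 0.001432 (leading).

(a) P = 0.0001436 W  (b) Q = -0.1003 VAR  (c) S = 0.1003 VA  (d) PF = 0.001432 (leading)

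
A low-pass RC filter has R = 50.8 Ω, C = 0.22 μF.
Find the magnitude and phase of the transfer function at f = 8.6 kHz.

Step 1 — Angular frequency: ω = 2π·8600 = 5.404e+04 rad/s.
Step 2 — Transfer function: H(jω) = 1/(1 + jωRC).
Step 3 — Denominator: 1 + jωRC = 1 + j·5.404e+04·50.8·2.2e-07 = 1 + j0.6039.
Step 4 — H = 0.7328 - j0.4425.
Step 5 — Magnitude: |H| = 0.856 (-1.4 dB); phase: φ = -31.1°.

|H| = 0.856 (-1.4 dB), φ = -31.1°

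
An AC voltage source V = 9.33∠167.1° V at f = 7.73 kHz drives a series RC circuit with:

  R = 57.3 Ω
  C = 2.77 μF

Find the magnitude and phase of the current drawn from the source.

Step 1 — Angular frequency: ω = 2π·f = 2π·7730 = 4.857e+04 rad/s.
Step 2 — Component impedances:
  R: Z = R = 57.3 Ω
  C: Z = 1/(jωC) = -j/(ω·C) = 0 - j7.433 Ω
Step 3 — Series combination: Z_total = R + C = 57.3 - j7.433 Ω = 57.78∠-7.4° Ω.
Step 4 — Source phasor: V = 9.33∠167.1° V = -9.095 + j2.083 V.
Step 5 — Ohm's law: I = V / Z_total = (-9.095 + j2.083) / (57.3 - j7.433) = -0.1607 + j0.0155 A.
Step 6 — Convert to polar: |I| = 0.1615 A, ∠I = 174.5°.

I = 0.1615∠174.5° A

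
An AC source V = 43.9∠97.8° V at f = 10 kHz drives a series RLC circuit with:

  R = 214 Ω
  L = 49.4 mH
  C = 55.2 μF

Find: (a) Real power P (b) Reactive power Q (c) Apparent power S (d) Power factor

Step 1 — Angular frequency: ω = 2π·f = 2π·1e+04 = 6.283e+04 rad/s.
Step 2 — Component impedances:
  R: Z = R = 214 Ω
  L: Z = jωL = j·6.283e+04·0.0494 = 0 + j3104 Ω
  C: Z = 1/(jωC) = -j/(ω·C) = 0 - j0.2883 Ω
Step 3 — Series combination: Z_total = R + L + C = 214 + j3104 Ω = 3111∠86.1° Ω.
Step 4 — Source phasor: V = 43.9∠97.8° V = -5.958 + j43.49 V.
Step 5 — Current: I = V / Z = 0.01382 + j0.002872 A = 0.01411∠11.7° A.
Step 6 — Complex power: S = V·I* = 0.04261 + j0.618 VA.
Step 7 — Real power: P = Re(S) = 0.04261 W.
Step 8 — Reactive power: Q = Im(S) = 0.618 VAR.
Step 9 — Apparent power: |S| = 0.6195 VA.
Step 10 — Power factor: PF = P/|S| = 0.06879 (lagging).

(a) P = 0.04261 W  (b) Q = 0.618 VAR  (c) S = 0.6195 VA  (d) PF = 0.06879 (lagging)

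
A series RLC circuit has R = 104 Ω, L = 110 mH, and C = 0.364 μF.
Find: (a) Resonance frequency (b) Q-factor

Step 1 — Resonance condition Im(Z)=0 gives ω₀ = 1/√(LC).
Step 2 — ω₀ = 1/√(0.11·3.64e-07) = 4998 rad/s.
Step 3 — f₀ = ω₀/(2π) = 795.4 Hz.
Step 4 — Series Q: Q = ω₀L/R = 4998·0.11/104 = 5.286.

(a) f₀ = 795.4 Hz  (b) Q = 5.286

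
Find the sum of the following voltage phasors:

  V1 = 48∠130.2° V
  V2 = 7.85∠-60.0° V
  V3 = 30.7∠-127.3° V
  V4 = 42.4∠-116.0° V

Step 1 — Convert each phasor to rectangular form:
  V1 = 48·(cos(130.2°) + j·sin(130.2°)) = -30.98 + j36.66 V
  V2 = 7.85·(cos(-60.0°) + j·sin(-60.0°)) = 3.925 - j6.798 V
  V3 = 30.7·(cos(-127.3°) + j·sin(-127.3°)) = -18.6 - j24.42 V
  V4 = 42.4·(cos(-116.0°) + j·sin(-116.0°)) = -18.59 - j38.11 V
Step 2 — Sum components: V_total = -64.25 - j32.67 V.
Step 3 — Convert to polar: |V_total| = 72.08 V, ∠V_total = -153.0°.

V_total = 72.08∠-153.0° V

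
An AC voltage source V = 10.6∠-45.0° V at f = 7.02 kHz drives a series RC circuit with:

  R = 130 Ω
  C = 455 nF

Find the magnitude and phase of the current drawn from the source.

Step 1 — Angular frequency: ω = 2π·f = 2π·7020 = 4.411e+04 rad/s.
Step 2 — Component impedances:
  R: Z = R = 130 Ω
  C: Z = 1/(jωC) = -j/(ω·C) = 0 - j49.83 Ω
Step 3 — Series combination: Z_total = R + C = 130 - j49.83 Ω = 139.2∠-21.0° Ω.
Step 4 — Source phasor: V = 10.6∠-45.0° V = 7.495 - j7.495 V.
Step 5 — Ohm's law: I = V / Z_total = (7.495 - j7.495) / (130 - j49.83) = 0.06954 - j0.031 A.
Step 6 — Convert to polar: |I| = 0.07614 A, ∠I = -24.0°.

I = 0.07614∠-24.0° A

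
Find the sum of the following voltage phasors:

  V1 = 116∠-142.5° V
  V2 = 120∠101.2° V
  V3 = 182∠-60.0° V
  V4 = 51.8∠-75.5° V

Step 1 — Convert each phasor to rectangular form:
  V1 = 116·(cos(-142.5°) + j·sin(-142.5°)) = -92.03 - j70.62 V
  V2 = 120·(cos(101.2°) + j·sin(101.2°)) = -23.31 + j117.7 V
  V3 = 182·(cos(-60.0°) + j·sin(-60.0°)) = 91 - j157.6 V
  V4 = 51.8·(cos(-75.5°) + j·sin(-75.5°)) = 12.97 - j50.15 V
Step 2 — Sum components: V_total = -11.37 - j160.7 V.
Step 3 — Convert to polar: |V_total| = 161.1 V, ∠V_total = -94.0°.

V_total = 161.1∠-94.0° V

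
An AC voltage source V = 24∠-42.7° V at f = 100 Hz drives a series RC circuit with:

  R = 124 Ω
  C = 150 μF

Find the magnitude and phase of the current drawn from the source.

Step 1 — Angular frequency: ω = 2π·f = 2π·100 = 628.3 rad/s.
Step 2 — Component impedances:
  R: Z = R = 124 Ω
  C: Z = 1/(jωC) = -j/(ω·C) = 0 - j10.61 Ω
Step 3 — Series combination: Z_total = R + C = 124 - j10.61 Ω = 124.5∠-4.9° Ω.
Step 4 — Source phasor: V = 24∠-42.7° V = 17.64 - j16.28 V.
Step 5 — Ohm's law: I = V / Z_total = (17.64 - j16.28) / (124 - j10.61) = 0.1524 - j0.1182 A.
Step 6 — Convert to polar: |I| = 0.1928 A, ∠I = -37.8°.

I = 0.1928∠-37.8° A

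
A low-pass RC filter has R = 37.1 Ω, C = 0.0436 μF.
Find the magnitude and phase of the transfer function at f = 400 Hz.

Step 1 — Angular frequency: ω = 2π·400 = 2513 rad/s.
Step 2 — Transfer function: H(jω) = 1/(1 + jωRC).
Step 3 — Denominator: 1 + jωRC = 1 + j·2513·37.1·4.36e-08 = 1 + j0.004065.
Step 4 — H = 1 - j0.004065.
Step 5 — Magnitude: |H| = 1 (-0.0 dB); phase: φ = -0.2°.

|H| = 1 (-0.0 dB), φ = -0.2°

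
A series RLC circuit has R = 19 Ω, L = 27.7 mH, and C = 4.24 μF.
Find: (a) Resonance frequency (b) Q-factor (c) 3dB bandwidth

Step 1 — Resonance condition Im(Z)=0 gives ω₀ = 1/√(LC).
Step 2 — ω₀ = 1/√(0.0277·4.24e-06) = 2918 rad/s.
Step 3 — f₀ = ω₀/(2π) = 464.4 Hz.
Step 4 — Series Q: Q = ω₀L/R = 2918·0.0277/19 = 4.254.
Step 5 — 3dB bandwidth: Δω = ω₀/Q = 685.9 rad/s; BW = Δω/(2π) = 109.2 Hz.

(a) f₀ = 464.4 Hz  (b) Q = 4.254  (c) BW = 109.2 Hz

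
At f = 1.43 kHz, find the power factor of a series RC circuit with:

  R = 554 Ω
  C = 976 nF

Step 1 — Angular frequency: ω = 2π·f = 2π·1430 = 8985 rad/s.
Step 2 — Component impedances:
  R: Z = R = 554 Ω
  C: Z = 1/(jωC) = -j/(ω·C) = 0 - j114 Ω
Step 3 — Series combination: Z_total = R + C = 554 - j114 Ω = 565.6∠-11.6° Ω.
Step 4 — Power factor: PF = cos(φ) = Re(Z)/|Z| = 554/565.6 = 0.9795.
Step 5 — Type: Im(Z) = -114 ⇒ leading (phase φ = -11.6°).

PF = 0.9795 (leading, φ = -11.6°)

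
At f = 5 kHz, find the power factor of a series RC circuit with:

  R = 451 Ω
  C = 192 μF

Step 1 — Angular frequency: ω = 2π·f = 2π·5000 = 3.142e+04 rad/s.
Step 2 — Component impedances:
  R: Z = R = 451 Ω
  C: Z = 1/(jωC) = -j/(ω·C) = 0 - j0.1658 Ω
Step 3 — Series combination: Z_total = R + C = 451 - j0.1658 Ω = 451∠-0.0° Ω.
Step 4 — Power factor: PF = cos(φ) = Re(Z)/|Z| = 451/451 = 1.
Step 5 — Type: Im(Z) = -0.1658 ⇒ leading (phase φ = -0.0°).

PF = 1 (leading, φ = -0.0°)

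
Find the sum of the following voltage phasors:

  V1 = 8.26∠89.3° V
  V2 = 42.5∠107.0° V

Step 1 — Convert each phasor to rectangular form:
  V1 = 8.26·(cos(89.3°) + j·sin(89.3°)) = 0.1009 + j8.259 V
  V2 = 42.5·(cos(107.0°) + j·sin(107.0°)) = -12.43 + j40.64 V
Step 2 — Sum components: V_total = -12.32 + j48.9 V.
Step 3 — Convert to polar: |V_total| = 50.43 V, ∠V_total = 104.1°.

V_total = 50.43∠104.1° V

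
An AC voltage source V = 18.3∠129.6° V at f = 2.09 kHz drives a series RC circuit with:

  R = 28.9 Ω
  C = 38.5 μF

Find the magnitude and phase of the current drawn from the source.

Step 1 — Angular frequency: ω = 2π·f = 2π·2090 = 1.313e+04 rad/s.
Step 2 — Component impedances:
  R: Z = R = 28.9 Ω
  C: Z = 1/(jωC) = -j/(ω·C) = 0 - j1.978 Ω
Step 3 — Series combination: Z_total = R + C = 28.9 - j1.978 Ω = 28.97∠-3.9° Ω.
Step 4 — Source phasor: V = 18.3∠129.6° V = -11.66 + j14.1 V.
Step 5 — Ohm's law: I = V / Z_total = (-11.66 + j14.1) / (28.9 - j1.978) = -0.435 + j0.4581 A.
Step 6 — Convert to polar: |I| = 0.6317 A, ∠I = 133.5°.

I = 0.6317∠133.5° A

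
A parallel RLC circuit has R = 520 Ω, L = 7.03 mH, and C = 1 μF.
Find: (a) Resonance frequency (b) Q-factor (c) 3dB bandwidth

Step 1 — Resonance: ω₀ = 1/√(LC) = 1/√(0.00703·1e-06) = 1.193e+04 rad/s.
Step 2 — f₀ = ω₀/(2π) = 1898 Hz.
Step 3 — Parallel Q: Q = R/(ω₀L) = 520/(1.193e+04·0.00703) = 6.202.
Step 4 — Bandwidth: Δω = ω₀/Q = 1923 rad/s; BW = Δω/(2π) = 306.1 Hz.

(a) f₀ = 1898 Hz  (b) Q = 6.202  (c) BW = 306.1 Hz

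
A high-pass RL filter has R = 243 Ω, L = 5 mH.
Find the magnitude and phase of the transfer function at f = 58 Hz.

Step 1 — Angular frequency: ω = 2π·58 = 364.4 rad/s.
Step 2 — Transfer function: H(jω) = jωL/(R + jωL).
Step 3 — Numerator jωL = j·1.822; denominator R + jωL = 243 + j1.822.
Step 4 — H = 5.622e-05 + j0.007498.
Step 5 — Magnitude: |H| = 0.007498 (-42.5 dB); phase: φ = 89.6°.

|H| = 0.007498 (-42.5 dB), φ = 89.6°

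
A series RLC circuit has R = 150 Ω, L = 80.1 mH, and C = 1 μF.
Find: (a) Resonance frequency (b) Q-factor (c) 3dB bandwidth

Step 1 — Resonance: ω₀ = 1/√(LC) = 1/√(0.0801·1e-06) = 3533 rad/s.
Step 2 — f₀ = ω₀/(2π) = 562.3 Hz.
Step 3 — Series Q: Q = ω₀L/R = 3533·0.0801/150 = 1.887.
Step 4 — Bandwidth: Δω = ω₀/Q = 1873 rad/s; BW = Δω/(2π) = 298 Hz.

(a) f₀ = 562.3 Hz  (b) Q = 1.887  (c) BW = 298 Hz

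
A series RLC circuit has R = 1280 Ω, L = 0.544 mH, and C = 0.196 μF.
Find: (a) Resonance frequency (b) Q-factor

Step 1 — Resonance condition Im(Z)=0 gives ω₀ = 1/√(LC).
Step 2 — ω₀ = 1/√(0.000544·1.96e-07) = 9.684e+04 rad/s.
Step 3 — f₀ = ω₀/(2π) = 1.541e+04 Hz.
Step 4 — Series Q: Q = ω₀L/R = 9.684e+04·0.000544/1280 = 0.04116.

(a) f₀ = 1.541e+04 Hz  (b) Q = 0.04116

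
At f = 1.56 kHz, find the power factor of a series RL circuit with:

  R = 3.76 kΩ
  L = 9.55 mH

Step 1 — Angular frequency: ω = 2π·f = 2π·1560 = 9802 rad/s.
Step 2 — Component impedances:
  R: Z = R = 3760 Ω
  L: Z = jωL = j·9802·0.00955 = 0 + j93.61 Ω
Step 3 — Series combination: Z_total = R + L = 3760 + j93.61 Ω = 3761∠1.4° Ω.
Step 4 — Power factor: PF = cos(φ) = Re(Z)/|Z| = 3760/3761 = 0.9997.
Step 5 — Type: Im(Z) = 93.61 ⇒ lagging (phase φ = 1.4°).

PF = 0.9997 (lagging, φ = 1.4°)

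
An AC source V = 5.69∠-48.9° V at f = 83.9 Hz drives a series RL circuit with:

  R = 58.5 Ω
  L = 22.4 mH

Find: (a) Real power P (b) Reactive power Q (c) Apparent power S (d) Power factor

Step 1 — Angular frequency: ω = 2π·f = 2π·83.9 = 527.2 rad/s.
Step 2 — Component impedances:
  R: Z = R = 58.5 Ω
  L: Z = jωL = j·527.2·0.0224 = 0 + j11.81 Ω
Step 3 — Series combination: Z_total = R + L = 58.5 + j11.81 Ω = 59.68∠11.4° Ω.
Step 4 — Source phasor: V = 5.69∠-48.9° V = 3.74 - j4.288 V.
Step 5 — Current: I = V / Z = 0.04722 - j0.08283 A = 0.09534∠-60.3° A.
Step 6 — Complex power: S = V·I* = 0.5318 + j0.1073 VA.
Step 7 — Real power: P = Re(S) = 0.5318 W.
Step 8 — Reactive power: Q = Im(S) = 0.1073 VAR.
Step 9 — Apparent power: |S| = 0.5425 VA.
Step 10 — Power factor: PF = P/|S| = 0.9802 (lagging).

(a) P = 0.5318 W  (b) Q = 0.1073 VAR  (c) S = 0.5425 VA  (d) PF = 0.9802 (lagging)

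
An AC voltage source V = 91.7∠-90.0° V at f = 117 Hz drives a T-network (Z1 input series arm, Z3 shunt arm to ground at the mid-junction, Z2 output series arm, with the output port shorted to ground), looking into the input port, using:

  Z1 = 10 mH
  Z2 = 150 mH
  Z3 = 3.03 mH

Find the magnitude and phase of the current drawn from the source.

Step 1 — Angular frequency: ω = 2π·f = 2π·117 = 735.1 rad/s.
Step 2 — Component impedances:
  Z1: Z = jωL = j·735.1·0.01 = 0 + j7.351 Ω
  Z2: Z = jωL = j·735.1·0.15 = 0 + j110.3 Ω
  Z3: Z = jωL = j·735.1·0.00303 = 0 + j2.227 Ω
Step 3 — With the output port shorted to ground, the output series arm Z2 runs from the junction to ground; the shunt arm Z3 also runs from the junction to ground. They appear in parallel: Z3 || Z2 = 0 + j2.183 Ω.
Step 4 — Series with input arm Z1: Z_in = Z1 + (Z3 || Z2) = 0 + j9.535 Ω = 9.535∠90.0° Ω.
Step 5 — Source phasor: V = 91.7∠-90.0° V = 0 - j91.7 V.
Step 6 — Ohm's law: I = V / Z_total = (0 - j91.7) / (0 + j9.535) = -9.618 A.
Step 7 — Convert to polar: |I| = 9.618 A, ∠I = -180.0°.

I = 9.618∠-180.0° A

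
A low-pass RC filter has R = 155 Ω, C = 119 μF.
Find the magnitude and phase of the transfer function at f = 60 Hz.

Step 1 — Angular frequency: ω = 2π·60 = 377 rad/s.
Step 2 — Transfer function: H(jω) = 1/(1 + jωRC).
Step 3 — Denominator: 1 + jωRC = 1 + j·377·155·0.000119 = 1 + j6.954.
Step 4 — H = 0.02026 - j0.1409.
Step 5 — Magnitude: |H| = 0.1423 (-16.9 dB); phase: φ = -81.8°.

|H| = 0.1423 (-16.9 dB), φ = -81.8°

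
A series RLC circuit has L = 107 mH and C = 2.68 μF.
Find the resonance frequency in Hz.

Step 1 — Resonance condition Im(Z)=0 gives ω₀ = 1/√(LC).
Step 2 — ω₀ = 1/√(0.107·2.68e-06) = 1867 rad/s.
Step 3 — f₀ = ω₀/(2π) = 297.2 Hz.

f₀ = 297.2 Hz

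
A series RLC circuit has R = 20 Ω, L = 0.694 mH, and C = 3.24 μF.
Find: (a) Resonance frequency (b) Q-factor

Step 1 — Resonance condition Im(Z)=0 gives ω₀ = 1/√(LC).
Step 2 — ω₀ = 1/√(0.000694·3.24e-06) = 2.109e+04 rad/s.
Step 3 — f₀ = ω₀/(2π) = 3356 Hz.
Step 4 — Series Q: Q = ω₀L/R = 2.109e+04·0.000694/20 = 0.7318.

(a) f₀ = 3356 Hz  (b) Q = 0.7318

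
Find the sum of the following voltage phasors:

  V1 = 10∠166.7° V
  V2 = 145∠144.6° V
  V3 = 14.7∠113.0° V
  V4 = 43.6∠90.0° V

Step 1 — Convert each phasor to rectangular form:
  V1 = 10·(cos(166.7°) + j·sin(166.7°)) = -9.732 + j2.3 V
  V2 = 145·(cos(144.6°) + j·sin(144.6°)) = -118.2 + j84 V
  V3 = 14.7·(cos(113.0°) + j·sin(113.0°)) = -5.744 + j13.53 V
  V4 = 43.6·(cos(90.0°) + j·sin(90.0°)) = 0 + j43.6 V
Step 2 — Sum components: V_total = -133.7 + j143.4 V.
Step 3 — Convert to polar: |V_total| = 196.1 V, ∠V_total = 133.0°.

V_total = 196.1∠133.0° V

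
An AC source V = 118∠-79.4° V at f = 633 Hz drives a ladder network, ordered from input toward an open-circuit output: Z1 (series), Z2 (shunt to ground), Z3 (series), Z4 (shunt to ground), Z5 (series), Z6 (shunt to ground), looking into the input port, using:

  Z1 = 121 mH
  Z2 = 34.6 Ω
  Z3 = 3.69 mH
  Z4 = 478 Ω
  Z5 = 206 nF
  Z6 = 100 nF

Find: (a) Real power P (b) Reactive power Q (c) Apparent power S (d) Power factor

Step 1 — Angular frequency: ω = 2π·f = 2π·633 = 3977 rad/s.
Step 2 — Component impedances:
  Z1: Z = jωL = j·3977·0.121 = 0 + j481.2 Ω
  Z2: Z = R = 34.6 Ω
  Z3: Z = jωL = j·3977·0.00369 = 0 + j14.68 Ω
  Z4: Z = R = 478 Ω
  Z5: Z = 1/(jωC) = -j/(ω·C) = 0 - j1221 Ω
  Z6: Z = 1/(jωC) = -j/(ω·C) = 0 - j2514 Ω
Step 3 — Ladder network (open output): work backward from the far end, alternating series and parallel combinations. Z_in = 32.25 + j481 Ω = 482.1∠86.2° Ω.
Step 4 — Source phasor: V = 118∠-79.4° V = 21.71 - j116 V.
Step 5 — Current: I = V / Z = -0.237 - j0.06101 A = 0.2448∠-165.6° A.
Step 6 — Complex power: S = V·I* = 1.932 + j28.82 VA.
Step 7 — Real power: P = Re(S) = 1.932 W.
Step 8 — Reactive power: Q = Im(S) = 28.82 VAR.
Step 9 — Apparent power: |S| = 28.88 VA.
Step 10 — Power factor: PF = P/|S| = 0.06689 (lagging).

(a) P = 1.932 W  (b) Q = 28.82 VAR  (c) S = 28.88 VA  (d) PF = 0.06689 (lagging)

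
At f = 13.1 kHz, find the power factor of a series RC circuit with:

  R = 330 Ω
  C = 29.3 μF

Step 1 — Angular frequency: ω = 2π·f = 2π·1.31e+04 = 8.231e+04 rad/s.
Step 2 — Component impedances:
  R: Z = R = 330 Ω
  C: Z = 1/(jωC) = -j/(ω·C) = 0 - j0.4146 Ω
Step 3 — Series combination: Z_total = R + C = 330 - j0.4146 Ω = 330∠-0.1° Ω.
Step 4 — Power factor: PF = cos(φ) = Re(Z)/|Z| = 330/330 = 1.
Step 5 — Type: Im(Z) = -0.4146 ⇒ leading (phase φ = -0.1°).

PF = 1 (leading, φ = -0.1°)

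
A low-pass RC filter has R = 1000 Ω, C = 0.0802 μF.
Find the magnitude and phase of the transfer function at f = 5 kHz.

Step 1 — Angular frequency: ω = 2π·5000 = 3.142e+04 rad/s.
Step 2 — Transfer function: H(jω) = 1/(1 + jωRC).
Step 3 — Denominator: 1 + jωRC = 1 + j·3.142e+04·1000·8.02e-08 = 1 + j2.52.
Step 4 — H = 0.1361 - j0.3429.
Step 5 — Magnitude: |H| = 0.3689 (-8.7 dB); phase: φ = -68.4°.

|H| = 0.3689 (-8.7 dB), φ = -68.4°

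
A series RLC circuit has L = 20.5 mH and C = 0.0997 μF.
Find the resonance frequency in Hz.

Step 1 — Resonance condition Im(Z)=0 gives ω₀ = 1/√(LC).
Step 2 — ω₀ = 1/√(0.0205·9.97e-08) = 2.212e+04 rad/s.
Step 3 — f₀ = ω₀/(2π) = 3520 Hz.

f₀ = 3520 Hz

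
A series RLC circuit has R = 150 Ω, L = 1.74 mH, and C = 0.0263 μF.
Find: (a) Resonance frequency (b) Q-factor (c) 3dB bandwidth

Step 1 — Resonance condition Im(Z)=0 gives ω₀ = 1/√(LC).
Step 2 — ω₀ = 1/√(0.00174·2.63e-08) = 1.478e+05 rad/s.
Step 3 — f₀ = ω₀/(2π) = 2.353e+04 Hz.
Step 4 — Series Q: Q = ω₀L/R = 1.478e+05·0.00174/150 = 1.715.
Step 5 — 3dB bandwidth: Δω = ω₀/Q = 8.621e+04 rad/s; BW = Δω/(2π) = 1.372e+04 Hz.

(a) f₀ = 2.353e+04 Hz  (b) Q = 1.715  (c) BW = 1.372e+04 Hz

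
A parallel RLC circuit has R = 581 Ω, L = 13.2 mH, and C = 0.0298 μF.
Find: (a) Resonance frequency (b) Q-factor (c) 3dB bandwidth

Step 1 — Resonance: ω₀ = 1/√(LC) = 1/√(0.0132·2.98e-08) = 5.042e+04 rad/s.
Step 2 — f₀ = ω₀/(2π) = 8025 Hz.
Step 3 — Parallel Q: Q = R/(ω₀L) = 581/(5.042e+04·0.0132) = 0.873.
Step 4 — Bandwidth: Δω = ω₀/Q = 5.776e+04 rad/s; BW = Δω/(2π) = 9192 Hz.

(a) f₀ = 8025 Hz  (b) Q = 0.873  (c) BW = 9192 Hz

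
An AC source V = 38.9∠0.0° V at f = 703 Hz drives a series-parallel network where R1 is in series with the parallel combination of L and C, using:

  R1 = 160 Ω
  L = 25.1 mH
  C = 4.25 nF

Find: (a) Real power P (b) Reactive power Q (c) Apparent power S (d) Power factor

Step 1 — Angular frequency: ω = 2π·f = 2π·703 = 4417 rad/s.
Step 2 — Component impedances:
  R1: Z = R = 160 Ω
  L: Z = jωL = j·4417·0.0251 = 0 + j110.9 Ω
  C: Z = 1/(jωC) = -j/(ω·C) = 0 - j5.327e+04 Ω
Step 3 — Parallel branch: L || C = 1/(1/L + 1/C) = 0 + j111.1 Ω.
Step 4 — Series with R1: Z_total = R1 + (L || C) = 160 + j111.1 Ω = 194.8∠34.8° Ω.
Step 5 — Source phasor: V = 38.9∠0.0° V = 38.9 V.
Step 6 — Current: I = V / Z = 0.164 - j0.1139 A = 0.1997∠-34.8° A.
Step 7 — Complex power: S = V·I* = 6.381 + j4.431 VA.
Step 8 — Real power: P = Re(S) = 6.381 W.
Step 9 — Reactive power: Q = Im(S) = 4.431 VAR.
Step 10 — Apparent power: |S| = 7.768 VA.
Step 11 — Power factor: PF = P/|S| = 0.8214 (lagging).

(a) P = 6.381 W  (b) Q = 4.431 VAR  (c) S = 7.768 VA  (d) PF = 0.8214 (lagging)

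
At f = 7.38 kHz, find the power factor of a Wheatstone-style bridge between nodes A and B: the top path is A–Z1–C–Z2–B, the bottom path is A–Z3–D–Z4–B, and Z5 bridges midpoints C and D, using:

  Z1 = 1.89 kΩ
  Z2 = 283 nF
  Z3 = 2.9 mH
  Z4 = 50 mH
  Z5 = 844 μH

Step 1 — Angular frequency: ω = 2π·f = 2π·7380 = 4.637e+04 rad/s.
Step 2 — Component impedances:
  Z1: Z = R = 1890 Ω
  Z2: Z = 1/(jωC) = -j/(ω·C) = 0 - j76.2 Ω
  Z3: Z = jωL = j·4.637e+04·0.0029 = 0 + j134.5 Ω
  Z4: Z = jωL = j·4.637e+04·0.05 = 0 + j2318 Ω
  Z5: Z = jωL = j·4.637e+04·0.000844 = 0 + j39.14 Ω
Step 3 — Bridge requires nodal analysis (the Z5 bridge couples midpoints C and D, so the two paths cannot be reduced to a simple series/parallel combination). Setting node B to ground and injecting 1 A at node A, the 3-node admittance system at A, C, D solves to V_A = Z_AB = 15.93 + j95.35 Ω = 96.67∠80.5° Ω.
Step 4 — Power factor: PF = cos(φ) = Re(Z)/|Z| = 15.93/96.67 = 0.1648.
Step 5 — Type: Im(Z) = 95.35 ⇒ lagging (phase φ = 80.5°).

PF = 0.1648 (lagging, φ = 80.5°)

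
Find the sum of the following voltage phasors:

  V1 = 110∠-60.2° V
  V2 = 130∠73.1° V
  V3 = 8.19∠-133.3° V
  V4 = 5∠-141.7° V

Step 1 — Convert each phasor to rectangular form:
  V1 = 110·(cos(-60.2°) + j·sin(-60.2°)) = 54.67 - j95.45 V
  V2 = 130·(cos(73.1°) + j·sin(73.1°)) = 37.79 + j124.4 V
  V3 = 8.19·(cos(-133.3°) + j·sin(-133.3°)) = -5.617 - j5.96 V
  V4 = 5·(cos(-141.7°) + j·sin(-141.7°)) = -3.924 - j3.099 V
Step 2 — Sum components: V_total = 82.92 + j19.87 V.
Step 3 — Convert to polar: |V_total| = 85.27 V, ∠V_total = 13.5°.

V_total = 85.27∠13.5° V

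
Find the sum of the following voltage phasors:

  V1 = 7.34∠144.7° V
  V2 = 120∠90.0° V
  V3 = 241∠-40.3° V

Step 1 — Convert each phasor to rectangular form:
  V1 = 7.34·(cos(144.7°) + j·sin(144.7°)) = -5.99 + j4.241 V
  V2 = 120·(cos(90.0°) + j·sin(90.0°)) = 0 + j120 V
  V3 = 241·(cos(-40.3°) + j·sin(-40.3°)) = 183.8 - j155.9 V
Step 2 — Sum components: V_total = 177.8 - j31.63 V.
Step 3 — Convert to polar: |V_total| = 180.6 V, ∠V_total = -10.1°.

V_total = 180.6∠-10.1° V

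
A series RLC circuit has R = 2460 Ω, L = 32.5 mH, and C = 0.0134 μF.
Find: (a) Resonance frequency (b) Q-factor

Step 1 — Resonance condition Im(Z)=0 gives ω₀ = 1/√(LC).
Step 2 — ω₀ = 1/√(0.0325·1.34e-08) = 4.792e+04 rad/s.
Step 3 — f₀ = ω₀/(2π) = 7627 Hz.
Step 4 — Series Q: Q = ω₀L/R = 4.792e+04·0.0325/2460 = 0.6331.

(a) f₀ = 7627 Hz  (b) Q = 0.6331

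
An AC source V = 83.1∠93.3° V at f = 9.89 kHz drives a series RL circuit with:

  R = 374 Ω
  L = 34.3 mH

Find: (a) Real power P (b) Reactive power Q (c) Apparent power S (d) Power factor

Step 1 — Angular frequency: ω = 2π·f = 2π·9890 = 6.214e+04 rad/s.
Step 2 — Component impedances:
  R: Z = R = 374 Ω
  L: Z = jωL = j·6.214e+04·0.0343 = 0 + j2131 Ω
Step 3 — Series combination: Z_total = R + L = 374 + j2131 Ω = 2164∠80.0° Ω.
Step 4 — Source phasor: V = 83.1∠93.3° V = -4.784 + j82.96 V.
Step 5 — Current: I = V / Z = 0.03738 + j0.008803 A = 0.0384∠13.3° A.
Step 6 — Complex power: S = V·I* = 0.5515 + j3.143 VA.
Step 7 — Real power: P = Re(S) = 0.5515 W.
Step 8 — Reactive power: Q = Im(S) = 3.143 VAR.
Step 9 — Apparent power: |S| = 3.191 VA.
Step 10 — Power factor: PF = P/|S| = 0.1728 (lagging).

(a) P = 0.5515 W  (b) Q = 3.143 VAR  (c) S = 3.191 VA  (d) PF = 0.1728 (lagging)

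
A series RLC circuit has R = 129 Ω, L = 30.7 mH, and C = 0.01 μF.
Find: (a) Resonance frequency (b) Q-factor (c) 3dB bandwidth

Step 1 — Resonance: ω₀ = 1/√(LC) = 1/√(0.0307·1e-08) = 5.707e+04 rad/s.
Step 2 — f₀ = ω₀/(2π) = 9083 Hz.
Step 3 — Series Q: Q = ω₀L/R = 5.707e+04·0.0307/129 = 13.58.
Step 4 — Bandwidth: Δω = ω₀/Q = 4202 rad/s; BW = Δω/(2π) = 668.8 Hz.

(a) f₀ = 9083 Hz  (b) Q = 13.58  (c) BW = 668.8 Hz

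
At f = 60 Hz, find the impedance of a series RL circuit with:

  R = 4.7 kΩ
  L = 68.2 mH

Step 1 — Angular frequency: ω = 2π·f = 2π·60 = 377 rad/s.
Step 2 — Component impedances:
  R: Z = R = 4700 Ω
  L: Z = jωL = j·377·0.0682 = 0 + j25.71 Ω
Step 3 — Series combination: Z_total = R + L = 4700 + j25.71 Ω = 4700∠0.3° Ω.

Z = 4700 + j25.71 Ω = 4700∠0.3° Ω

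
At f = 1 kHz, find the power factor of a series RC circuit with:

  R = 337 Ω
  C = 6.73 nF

Step 1 — Angular frequency: ω = 2π·f = 2π·1000 = 6283 rad/s.
Step 2 — Component impedances:
  R: Z = R = 337 Ω
  C: Z = 1/(jωC) = -j/(ω·C) = 0 - j2.365e+04 Ω
Step 3 — Series combination: Z_total = R + C = 337 - j2.365e+04 Ω = 2.365e+04∠-89.2° Ω.
Step 4 — Power factor: PF = cos(φ) = Re(Z)/|Z| = 337/2.365e+04 = 0.01425.
Step 5 — Type: Im(Z) = -2.365e+04 ⇒ leading (phase φ = -89.2°).

PF = 0.01425 (leading, φ = -89.2°)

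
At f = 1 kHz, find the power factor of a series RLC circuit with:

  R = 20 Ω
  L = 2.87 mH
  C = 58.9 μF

Step 1 — Angular frequency: ω = 2π·f = 2π·1000 = 6283 rad/s.
Step 2 — Component impedances:
  R: Z = R = 20 Ω
  L: Z = jωL = j·6283·0.00287 = 0 + j18.03 Ω
  C: Z = 1/(jωC) = -j/(ω·C) = 0 - j2.702 Ω
Step 3 — Series combination: Z_total = R + L + C = 20 + j15.33 Ω = 25.2∠37.5° Ω.
Step 4 — Power factor: PF = cos(φ) = Re(Z)/|Z| = 20/25.2 = 0.7937.
Step 5 — Type: Im(Z) = 15.33 ⇒ lagging (phase φ = 37.5°).

PF = 0.7937 (lagging, φ = 37.5°)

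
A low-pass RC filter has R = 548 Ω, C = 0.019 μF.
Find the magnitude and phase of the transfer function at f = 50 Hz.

Step 1 — Angular frequency: ω = 2π·50 = 314.2 rad/s.
Step 2 — Transfer function: H(jω) = 1/(1 + jωRC).
Step 3 — Denominator: 1 + jωRC = 1 + j·314.2·548·1.9e-08 = 1 + j0.003271.
Step 4 — H = 1 - j0.003271.
Step 5 — Magnitude: |H| = 1 (-0.0 dB); phase: φ = -0.2°.

|H| = 1 (-0.0 dB), φ = -0.2°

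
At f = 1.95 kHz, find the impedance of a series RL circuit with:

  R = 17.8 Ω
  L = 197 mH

Step 1 — Angular frequency: ω = 2π·f = 2π·1950 = 1.225e+04 rad/s.
Step 2 — Component impedances:
  R: Z = R = 17.8 Ω
  L: Z = jωL = j·1.225e+04·0.197 = 0 + j2414 Ω
Step 3 — Series combination: Z_total = R + L = 17.8 + j2414 Ω = 2414∠89.6° Ω.

Z = 17.8 + j2414 Ω = 2414∠89.6° Ω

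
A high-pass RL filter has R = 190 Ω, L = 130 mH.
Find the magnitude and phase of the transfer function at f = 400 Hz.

Step 1 — Angular frequency: ω = 2π·400 = 2513 rad/s.
Step 2 — Transfer function: H(jω) = jωL/(R + jωL).
Step 3 — Numerator jωL = j·326.7; denominator R + jωL = 190 + j326.7.
Step 4 — H = 0.7473 + j0.4346.
Step 5 — Magnitude: |H| = 0.8645 (-1.3 dB); phase: φ = 30.2°.

|H| = 0.8645 (-1.3 dB), φ = 30.2°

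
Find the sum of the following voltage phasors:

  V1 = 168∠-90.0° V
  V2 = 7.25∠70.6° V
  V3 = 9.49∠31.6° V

Step 1 — Convert each phasor to rectangular form:
  V1 = 168·(cos(-90.0°) + j·sin(-90.0°)) = 0 - j168 V
  V2 = 7.25·(cos(70.6°) + j·sin(70.6°)) = 2.408 + j6.838 V
  V3 = 9.49·(cos(31.6°) + j·sin(31.6°)) = 8.083 + j4.973 V
Step 2 — Sum components: V_total = 10.49 - j156.2 V.
Step 3 — Convert to polar: |V_total| = 156.5 V, ∠V_total = -86.2°.

V_total = 156.5∠-86.2° V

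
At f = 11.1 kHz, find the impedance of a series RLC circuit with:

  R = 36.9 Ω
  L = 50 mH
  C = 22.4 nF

Step 1 — Angular frequency: ω = 2π·f = 2π·1.11e+04 = 6.974e+04 rad/s.
Step 2 — Component impedances:
  R: Z = R = 36.9 Ω
  L: Z = jωL = j·6.974e+04·0.05 = 0 + j3487 Ω
  C: Z = 1/(jωC) = -j/(ω·C) = 0 - j640.1 Ω
Step 3 — Series combination: Z_total = R + L + C = 36.9 + j2847 Ω = 2847∠89.3° Ω.

Z = 36.9 + j2847 Ω = 2847∠89.3° Ω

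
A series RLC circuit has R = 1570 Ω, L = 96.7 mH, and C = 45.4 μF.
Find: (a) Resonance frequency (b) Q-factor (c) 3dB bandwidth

Step 1 — Resonance: ω₀ = 1/√(LC) = 1/√(0.0967·4.54e-05) = 477.3 rad/s.
Step 2 — f₀ = ω₀/(2π) = 75.96 Hz.
Step 3 — Series Q: Q = ω₀L/R = 477.3·0.0967/1570 = 0.0294.
Step 4 — Bandwidth: Δω = ω₀/Q = 1.624e+04 rad/s; BW = Δω/(2π) = 2584 Hz.

(a) f₀ = 75.96 Hz  (b) Q = 0.0294  (c) BW = 2584 Hz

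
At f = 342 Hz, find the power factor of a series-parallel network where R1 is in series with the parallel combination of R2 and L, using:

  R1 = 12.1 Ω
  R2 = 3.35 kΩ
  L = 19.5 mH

Step 1 — Angular frequency: ω = 2π·f = 2π·342 = 2149 rad/s.
Step 2 — Component impedances:
  R1: Z = R = 12.1 Ω
  R2: Z = R = 3350 Ω
  L: Z = jωL = j·2149·0.0195 = 0 + j41.9 Ω
Step 3 — Parallel branch: R2 || L = 1/(1/R2 + 1/L) = 0.524 + j41.9 Ω.
Step 4 — Series with R1: Z_total = R1 + (R2 || L) = 12.62 + j41.9 Ω = 43.76∠73.2° Ω.
Step 5 — Power factor: PF = cos(φ) = Re(Z)/|Z| = 12.624/43.757 = 0.2885.
Step 6 — Type: Im(Z) = 41.9 ⇒ lagging (phase φ = 73.2°).

PF = 0.2885 (lagging, φ = 73.2°)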